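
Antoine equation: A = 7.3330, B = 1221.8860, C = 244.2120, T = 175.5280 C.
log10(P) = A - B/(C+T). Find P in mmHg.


C+T = 419.7400
B/(C+T) = 2.9111
log10(P) = 7.3330 - 2.9111 = 4.4219
P = 10^4.4219 = 26420.7741 mmHg

26420.7741 mmHg


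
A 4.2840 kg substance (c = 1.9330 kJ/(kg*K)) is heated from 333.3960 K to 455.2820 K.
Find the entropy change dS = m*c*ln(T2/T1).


T2/T1 = 1.3656
ln(T2/T1) = 0.3116
dS = 4.2840 * 1.9330 * 0.3116 = 2.5802 kJ/K

2.5802 kJ/K


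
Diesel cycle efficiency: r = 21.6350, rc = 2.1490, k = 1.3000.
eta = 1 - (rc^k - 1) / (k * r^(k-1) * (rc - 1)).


r^(k-1) = 2.5151
rc^k = 2.7034
eta = 0.5466 = 54.6579%

54.6579%


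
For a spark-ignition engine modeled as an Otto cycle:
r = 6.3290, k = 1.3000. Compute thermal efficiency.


r^(k-1) = 1.7394
eta = 1 - 1/1.7394 = 0.4251 = 42.5091%

42.5091%


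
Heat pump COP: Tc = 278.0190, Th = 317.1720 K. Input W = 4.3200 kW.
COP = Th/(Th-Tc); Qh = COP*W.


COP = 317.1720 / 39.1530 = 8.1008
Qh = 8.1008 * 4.3200 = 34.9956 kW

COP = 8.1008, Qh = 34.9956 kW


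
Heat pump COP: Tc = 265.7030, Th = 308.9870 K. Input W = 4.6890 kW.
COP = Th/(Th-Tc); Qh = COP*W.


COP = 308.9870 / 43.2840 = 7.1386
Qh = 7.1386 * 4.6890 = 33.4729 kW

COP = 7.1386, Qh = 33.4729 kW


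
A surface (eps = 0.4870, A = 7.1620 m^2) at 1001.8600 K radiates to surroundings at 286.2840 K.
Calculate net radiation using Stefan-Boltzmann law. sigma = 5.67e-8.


T^4 = 1.0075e+12
Tsurr^4 = 6.7172e+09
Q = 0.4870 * 5.67e-8 * 7.1620 * 1.0007e+12 = 197910.6434 W

197910.6434 W


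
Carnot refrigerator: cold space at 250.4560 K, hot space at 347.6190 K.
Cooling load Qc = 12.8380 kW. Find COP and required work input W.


COP = 250.4560 / 97.1630 = 2.5777
W = 12.8380 / 2.5777 = 4.9804 kW

COP = 2.5777, W = 4.9804 kW


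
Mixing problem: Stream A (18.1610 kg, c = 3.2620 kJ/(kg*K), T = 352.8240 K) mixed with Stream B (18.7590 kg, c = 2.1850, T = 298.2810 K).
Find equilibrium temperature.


num = 33127.7762
den = 100.2296
Tf = 330.5189 K

330.5189 K


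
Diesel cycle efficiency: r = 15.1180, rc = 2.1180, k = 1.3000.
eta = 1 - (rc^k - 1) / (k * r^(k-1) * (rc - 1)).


r^(k-1) = 2.2586
rc^k = 2.6528
eta = 0.4965 = 49.6516%

49.6516%


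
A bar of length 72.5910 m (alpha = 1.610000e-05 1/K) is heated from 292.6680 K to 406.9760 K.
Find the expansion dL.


dT = 114.3080 K
dL = 1.610000e-05 * 72.5910 * 114.3080 = 0.133593 m
L_final = 72.724593 m

dL = 0.133593 m


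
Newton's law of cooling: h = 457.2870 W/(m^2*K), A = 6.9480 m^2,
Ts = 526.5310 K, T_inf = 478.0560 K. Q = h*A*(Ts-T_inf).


dT = 48.4750 K
Q = 457.2870 * 6.9480 * 48.4750 = 154016.2279 W

154016.2279 W


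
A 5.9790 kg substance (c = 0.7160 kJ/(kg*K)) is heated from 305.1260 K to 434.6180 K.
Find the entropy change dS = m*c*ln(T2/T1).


T2/T1 = 1.4244
ln(T2/T1) = 0.3537
dS = 5.9790 * 0.7160 * 0.3537 = 1.5144 kJ/K

1.5144 kJ/K


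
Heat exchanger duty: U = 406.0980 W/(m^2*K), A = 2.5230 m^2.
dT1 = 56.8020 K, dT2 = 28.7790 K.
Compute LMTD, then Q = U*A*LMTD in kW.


LMTD = 41.2148 K
Q = 406.0980 * 2.5230 * 41.2148 = 42228.0810 W = 42.2281 kW

42.2281 kW


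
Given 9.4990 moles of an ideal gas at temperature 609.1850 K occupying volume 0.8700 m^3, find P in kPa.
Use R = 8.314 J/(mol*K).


P = nRT/V = 9.4990 * 8.314 * 609.1850 / 0.8700
= 48110.1941 / 0.8700 = 55299.0737 Pa = 55.2991 kPa

55.2991 kPa


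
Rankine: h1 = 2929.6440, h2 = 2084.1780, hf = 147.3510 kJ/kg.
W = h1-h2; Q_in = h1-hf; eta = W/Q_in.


W = 845.4660 kJ/kg
Q_in = 2782.2930 kJ/kg
eta = 0.3039 = 30.3874%

eta = 30.3874%


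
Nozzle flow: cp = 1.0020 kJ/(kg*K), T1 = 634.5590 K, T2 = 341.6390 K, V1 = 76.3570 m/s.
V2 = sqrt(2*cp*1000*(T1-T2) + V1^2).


dT = 292.9200 K
2*cp*1000*dT = 587011.6800
V1^2 = 5830.3914
V2 = sqrt(592842.0714) = 769.9624 m/s

769.9624 m/s


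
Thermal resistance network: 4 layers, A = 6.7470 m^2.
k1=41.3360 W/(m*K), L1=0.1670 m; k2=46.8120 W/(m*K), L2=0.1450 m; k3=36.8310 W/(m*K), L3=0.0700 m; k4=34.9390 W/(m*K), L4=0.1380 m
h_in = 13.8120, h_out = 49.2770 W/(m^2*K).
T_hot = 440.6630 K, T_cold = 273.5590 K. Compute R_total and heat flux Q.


R_conv_in = 1/(13.8120*6.7470) = 0.0107
R_1 = 0.1670/(41.3360*6.7470) = 0.0006
R_2 = 0.1450/(46.8120*6.7470) = 0.0005
R_3 = 0.0700/(36.8310*6.7470) = 0.0003
R_4 = 0.1380/(34.9390*6.7470) = 0.0006
R_conv_out = 1/(49.2770*6.7470) = 0.0030
R_total = 0.0157 K/W
Q = 167.1040 / 0.0157 = 10668.3195 W

R_total = 0.0157 K/W, Q = 10668.3195 W


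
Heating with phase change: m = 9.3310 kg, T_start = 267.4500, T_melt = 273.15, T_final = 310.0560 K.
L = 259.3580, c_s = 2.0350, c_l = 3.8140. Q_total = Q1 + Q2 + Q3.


Q1 (sensible, solid) = 9.3310 * 2.0350 * 5.7000 = 108.2349 kJ
Q2 (latent) = 9.3310 * 259.3580 = 2420.0695 kJ
Q3 (sensible, liquid) = 9.3310 * 3.8140 * 36.9060 = 1313.4267 kJ
Q_total = 3841.7312 kJ

3841.7312 kJ


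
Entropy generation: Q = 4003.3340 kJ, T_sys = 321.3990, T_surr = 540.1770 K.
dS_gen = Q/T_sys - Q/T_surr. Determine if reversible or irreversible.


dS_sys = 4003.3340/321.3990 = 12.4560 kJ/K
dS_surr = -4003.3340/540.1770 = -7.4112 kJ/K
dS_gen = 12.4560 - 7.4112 = 5.0448 kJ/K (irreversible)

dS_gen = 5.0448 kJ/K, irreversible


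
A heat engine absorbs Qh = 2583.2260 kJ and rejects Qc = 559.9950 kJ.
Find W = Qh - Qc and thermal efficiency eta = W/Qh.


W = 2583.2260 - 559.9950 = 2023.2310 kJ
eta = 2023.2310 / 2583.2260 = 0.7832 = 78.3219%

W = 2023.2310 kJ, eta = 78.3219%


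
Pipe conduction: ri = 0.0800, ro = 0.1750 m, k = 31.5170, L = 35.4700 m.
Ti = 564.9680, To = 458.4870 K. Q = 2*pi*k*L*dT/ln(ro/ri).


dT = 106.4810 K
ln(ro/ri) = 0.7828
Q = 2*pi*31.5170*35.4700*106.4810 / 0.7828 = 955498.0205 W

955498.0205 W


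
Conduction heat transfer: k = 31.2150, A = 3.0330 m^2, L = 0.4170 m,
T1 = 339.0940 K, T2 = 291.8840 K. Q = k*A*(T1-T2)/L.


dT = 47.2100 K
Q = 31.2150 * 3.0330 * 47.2100 / 0.4170 = 10718.4922 W

10718.4922 W


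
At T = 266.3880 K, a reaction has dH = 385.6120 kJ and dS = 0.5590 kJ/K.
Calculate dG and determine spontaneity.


T*dS = 266.3880 * 0.5590 = 148.9109 kJ
dG = 385.6120 - 148.9109 = 236.7011 kJ (non-spontaneous)

dG = 236.7011 kJ, non-spontaneous


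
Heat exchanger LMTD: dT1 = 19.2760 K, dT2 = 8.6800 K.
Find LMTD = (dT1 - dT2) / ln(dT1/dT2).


dT1/dT2 = 2.2207
ln(dT1/dT2) = 0.7978
LMTD = 10.5960 / 0.7978 = 13.2809 K

13.2809 K


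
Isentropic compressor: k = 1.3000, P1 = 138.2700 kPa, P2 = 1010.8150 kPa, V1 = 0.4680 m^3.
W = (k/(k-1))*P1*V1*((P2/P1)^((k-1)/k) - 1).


(k-1)/k = 0.2308
(P2/P1)^exp = 1.5826
W = 4.3333 * 138.2700 * 0.4680 * (1.5826 - 1) = 163.3683 kJ

163.3683 kJ


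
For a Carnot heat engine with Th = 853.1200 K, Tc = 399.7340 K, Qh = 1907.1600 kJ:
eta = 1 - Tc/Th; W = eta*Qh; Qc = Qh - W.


eta = 1 - 399.7340/853.1200 = 0.5314
W = 0.5314 * 1907.1600 = 1013.5498 kJ
Qc = 1907.1600 - 1013.5498 = 893.6102 kJ

eta = 53.1445%, W = 1013.5498 kJ, Qc = 893.6102 kJ


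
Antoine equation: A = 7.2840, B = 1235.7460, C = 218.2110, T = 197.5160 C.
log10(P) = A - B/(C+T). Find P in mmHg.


C+T = 415.7270
B/(C+T) = 2.9725
log10(P) = 7.2840 - 2.9725 = 4.3115
P = 10^4.3115 = 20488.3050 mmHg

20488.3050 mmHg


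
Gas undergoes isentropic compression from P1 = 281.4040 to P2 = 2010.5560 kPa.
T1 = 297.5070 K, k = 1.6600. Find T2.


(k-1)/k = 0.3976
(P2/P1)^exp = 2.1854
T2 = 297.5070 * 2.1854 = 650.1802 K

650.1802 K


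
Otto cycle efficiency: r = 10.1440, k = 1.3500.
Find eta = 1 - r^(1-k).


r^(k-1) = 2.2500
eta = 1 - 1/2.2500 = 0.5555 = 55.5546%

55.5546%


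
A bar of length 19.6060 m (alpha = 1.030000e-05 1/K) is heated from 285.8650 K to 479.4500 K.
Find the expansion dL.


dT = 193.5850 K
dL = 1.030000e-05 * 19.6060 * 193.5850 = 0.039093 m
L_final = 19.645093 m

dL = 0.039093 m


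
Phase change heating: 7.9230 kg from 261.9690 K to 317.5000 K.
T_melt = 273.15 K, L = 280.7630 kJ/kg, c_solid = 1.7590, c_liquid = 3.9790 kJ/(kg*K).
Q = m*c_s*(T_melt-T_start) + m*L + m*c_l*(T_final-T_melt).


Q1 (sensible, solid) = 7.9230 * 1.7590 * 11.1810 = 155.8246 kJ
Q2 (latent) = 7.9230 * 280.7630 = 2224.4852 kJ
Q3 (sensible, liquid) = 7.9230 * 3.9790 * 44.3500 = 1398.1611 kJ
Q_total = 3778.4710 kJ

3778.4710 kJ


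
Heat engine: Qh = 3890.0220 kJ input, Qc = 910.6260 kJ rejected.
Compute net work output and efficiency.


W = 3890.0220 - 910.6260 = 2979.3960 kJ
eta = 2979.3960 / 3890.0220 = 0.7659 = 76.5907%

W = 2979.3960 kJ, eta = 76.5907%


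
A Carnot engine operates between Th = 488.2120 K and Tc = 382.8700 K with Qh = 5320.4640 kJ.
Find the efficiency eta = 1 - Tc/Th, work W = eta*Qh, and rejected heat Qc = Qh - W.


eta = 1 - 382.8700/488.2120 = 0.2158
W = 0.2158 * 5320.4640 = 1148.0019 kJ
Qc = 5320.4640 - 1148.0019 = 4172.4621 kJ

eta = 21.5771%, W = 1148.0019 kJ, Qc = 4172.4621 kJ


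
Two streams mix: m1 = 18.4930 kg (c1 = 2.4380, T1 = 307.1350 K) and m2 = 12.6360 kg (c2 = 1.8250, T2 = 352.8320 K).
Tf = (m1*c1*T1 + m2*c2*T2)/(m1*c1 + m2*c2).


num = 21984.0212
den = 68.1466
Tf = 322.5988 K

322.5988 K


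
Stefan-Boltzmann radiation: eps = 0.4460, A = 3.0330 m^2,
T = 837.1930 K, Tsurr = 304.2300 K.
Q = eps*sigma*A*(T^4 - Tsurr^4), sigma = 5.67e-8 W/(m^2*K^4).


T^4 = 4.9125e+11
Tsurr^4 = 8.5666e+09
Q = 0.4460 * 5.67e-8 * 3.0330 * 4.8268e+11 = 37021.3698 W

37021.3698 W


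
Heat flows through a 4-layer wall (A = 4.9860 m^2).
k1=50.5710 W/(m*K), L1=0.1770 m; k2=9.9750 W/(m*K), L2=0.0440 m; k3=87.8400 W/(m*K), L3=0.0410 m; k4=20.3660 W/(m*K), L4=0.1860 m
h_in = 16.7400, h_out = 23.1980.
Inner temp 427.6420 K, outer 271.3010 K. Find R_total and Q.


R_conv_in = 1/(16.7400*4.9860) = 0.0120
R_1 = 0.1770/(50.5710*4.9860) = 0.0007
R_2 = 0.0440/(9.9750*4.9860) = 0.0009
R_3 = 0.0410/(87.8400*4.9860) = 9.3614e-05
R_4 = 0.1860/(20.3660*4.9860) = 0.0018
R_conv_out = 1/(23.1980*4.9860) = 0.0086
R_total = 0.0241 K/W
Q = 156.3410 / 0.0241 = 6476.8078 W

R_total = 0.0241 K/W, Q = 6476.8078 W


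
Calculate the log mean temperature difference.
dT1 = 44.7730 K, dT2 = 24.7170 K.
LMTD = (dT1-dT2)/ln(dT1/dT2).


dT1/dT2 = 1.8114
ln(dT1/dT2) = 0.5941
LMTD = 20.0560 / 0.5941 = 33.7578 K

33.7578 K


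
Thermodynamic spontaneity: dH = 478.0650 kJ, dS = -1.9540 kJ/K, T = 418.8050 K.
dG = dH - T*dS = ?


T*dS = 418.8050 * -1.9540 = -818.3450 kJ
dG = 478.0650 + 818.3450 = 1296.4100 kJ (non-spontaneous)

dG = 1296.4100 kJ, non-spontaneous


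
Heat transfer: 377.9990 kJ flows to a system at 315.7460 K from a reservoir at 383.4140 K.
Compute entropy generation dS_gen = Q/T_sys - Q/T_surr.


dS_sys = 377.9990/315.7460 = 1.1972 kJ/K
dS_surr = -377.9990/383.4140 = -0.9859 kJ/K
dS_gen = 1.1972 - 0.9859 = 0.2113 kJ/K (irreversible)

dS_gen = 0.2113 kJ/K, irreversible


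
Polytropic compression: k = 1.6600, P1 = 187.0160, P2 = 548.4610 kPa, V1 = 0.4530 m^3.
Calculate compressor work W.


(k-1)/k = 0.3976
(P2/P1)^exp = 1.5338
W = 2.5152 * 187.0160 * 0.4530 * (1.5338 - 1) = 113.7508 kJ

113.7508 kJ


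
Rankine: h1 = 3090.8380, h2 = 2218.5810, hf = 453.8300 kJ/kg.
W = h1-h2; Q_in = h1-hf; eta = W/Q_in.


W = 872.2570 kJ/kg
Q_in = 2637.0080 kJ/kg
eta = 0.3308 = 33.0775%

eta = 33.0775%


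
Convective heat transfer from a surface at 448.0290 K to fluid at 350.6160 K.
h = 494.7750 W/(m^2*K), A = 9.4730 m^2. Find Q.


dT = 97.4130 K
Q = 494.7750 * 9.4730 * 97.4130 = 456575.0793 W

456575.0793 W


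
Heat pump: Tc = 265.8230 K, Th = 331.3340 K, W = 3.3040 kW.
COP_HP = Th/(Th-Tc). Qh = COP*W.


COP = 331.3340 / 65.5110 = 5.0577
Qh = 5.0577 * 3.3040 = 16.7106 kW

COP = 5.0577, Qh = 16.7106 kW


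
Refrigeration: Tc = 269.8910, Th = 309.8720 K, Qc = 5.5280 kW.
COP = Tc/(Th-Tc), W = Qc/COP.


COP = 269.8910 / 39.9810 = 6.7505
W = 5.5280 / 6.7505 = 0.8189 kW

COP = 6.7505, W = 0.8189 kW


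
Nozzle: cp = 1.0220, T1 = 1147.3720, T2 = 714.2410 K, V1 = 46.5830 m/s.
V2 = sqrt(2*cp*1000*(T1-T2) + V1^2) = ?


dT = 433.1310 K
2*cp*1000*dT = 885319.7640
V1^2 = 2169.9759
V2 = sqrt(887489.7399) = 942.0667 m/s

942.0667 m/s


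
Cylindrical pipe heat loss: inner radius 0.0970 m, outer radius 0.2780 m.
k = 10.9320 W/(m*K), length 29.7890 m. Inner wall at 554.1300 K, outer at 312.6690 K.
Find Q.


dT = 241.4610 K
ln(ro/ri) = 1.0529
Q = 2*pi*10.9320*29.7890*241.4610 / 1.0529 = 469235.7629 W

469235.7629 W


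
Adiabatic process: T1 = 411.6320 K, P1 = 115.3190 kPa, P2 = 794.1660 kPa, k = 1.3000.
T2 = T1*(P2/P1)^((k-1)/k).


(k-1)/k = 0.2308
(P2/P1)^exp = 1.5609
T2 = 411.6320 * 1.5609 = 642.5341 K

642.5341 K


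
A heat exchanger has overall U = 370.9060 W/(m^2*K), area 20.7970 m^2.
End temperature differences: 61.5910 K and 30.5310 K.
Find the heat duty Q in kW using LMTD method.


LMTD = 44.2593 K
Q = 370.9060 * 20.7970 * 44.2593 = 341404.4881 W = 341.4045 kW

341.4045 kW


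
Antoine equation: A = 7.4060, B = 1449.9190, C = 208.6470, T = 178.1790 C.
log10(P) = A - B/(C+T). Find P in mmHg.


C+T = 386.8260
B/(C+T) = 3.7482
log10(P) = 7.4060 - 3.7482 = 3.6578
P = 10^3.6578 = 4547.3043 mmHg

4547.3043 mmHg


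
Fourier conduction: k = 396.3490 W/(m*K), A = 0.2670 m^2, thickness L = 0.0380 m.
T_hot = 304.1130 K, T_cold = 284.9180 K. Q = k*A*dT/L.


dT = 19.1950 K
Q = 396.3490 * 0.2670 * 19.1950 / 0.0380 = 53455.6418 W

53455.6418 W


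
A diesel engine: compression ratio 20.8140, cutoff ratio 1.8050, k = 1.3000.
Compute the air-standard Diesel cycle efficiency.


r^(k-1) = 2.4860
rc^k = 2.1549
eta = 0.5561 = 55.6099%

55.6099%


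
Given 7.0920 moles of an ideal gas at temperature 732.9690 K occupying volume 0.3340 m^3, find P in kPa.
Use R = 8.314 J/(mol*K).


P = nRT/V = 7.0920 * 8.314 * 732.9690 / 0.3340
= 43217.9691 / 0.3340 = 129395.1169 Pa = 129.3951 kPa

129.3951 kPa


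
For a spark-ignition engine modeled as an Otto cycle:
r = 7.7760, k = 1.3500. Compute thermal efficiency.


r^(k-1) = 2.0501
eta = 1 - 1/2.0501 = 0.5122 = 51.2207%

51.2207%


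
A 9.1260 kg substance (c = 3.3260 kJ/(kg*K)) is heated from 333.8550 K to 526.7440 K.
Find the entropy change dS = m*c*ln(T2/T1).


T2/T1 = 1.5778
ln(T2/T1) = 0.4560
dS = 9.1260 * 3.3260 * 0.4560 = 13.8412 kJ/K

13.8412 kJ/K


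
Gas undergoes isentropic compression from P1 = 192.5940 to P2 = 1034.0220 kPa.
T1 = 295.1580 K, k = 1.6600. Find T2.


(k-1)/k = 0.3976
(P2/P1)^exp = 1.9507
T2 = 295.1580 * 1.9507 = 575.7721 K

575.7721 K


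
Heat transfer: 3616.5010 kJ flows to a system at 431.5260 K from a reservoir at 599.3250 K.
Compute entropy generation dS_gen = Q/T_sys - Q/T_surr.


dS_sys = 3616.5010/431.5260 = 8.3807 kJ/K
dS_surr = -3616.5010/599.3250 = -6.0343 kJ/K
dS_gen = 8.3807 - 6.0343 = 2.3464 kJ/K (irreversible)

dS_gen = 2.3464 kJ/K, irreversible


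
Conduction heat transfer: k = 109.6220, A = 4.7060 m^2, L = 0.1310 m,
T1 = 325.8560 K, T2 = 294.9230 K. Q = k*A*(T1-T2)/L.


dT = 30.9330 K
Q = 109.6220 * 4.7060 * 30.9330 / 0.1310 = 121814.8936 W

121814.8936 W


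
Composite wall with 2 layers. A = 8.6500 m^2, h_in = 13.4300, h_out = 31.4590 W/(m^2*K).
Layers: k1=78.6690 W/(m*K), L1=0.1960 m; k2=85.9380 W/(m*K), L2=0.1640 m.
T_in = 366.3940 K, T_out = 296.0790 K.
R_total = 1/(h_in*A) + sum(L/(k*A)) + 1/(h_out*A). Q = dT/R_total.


R_conv_in = 1/(13.4300*8.6500) = 0.0086
R_1 = 0.1960/(78.6690*8.6500) = 0.0003
R_2 = 0.1640/(85.9380*8.6500) = 0.0002
R_conv_out = 1/(31.4590*8.6500) = 0.0037
R_total = 0.0128 K/W
Q = 70.3150 / 0.0128 = 5496.9651 W

R_total = 0.0128 K/W, Q = 5496.9651 W


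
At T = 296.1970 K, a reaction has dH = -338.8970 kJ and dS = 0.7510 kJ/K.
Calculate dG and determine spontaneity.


T*dS = 296.1970 * 0.7510 = 222.4439 kJ
dG = -338.8970 - 222.4439 = -561.3409 kJ (spontaneous)

dG = -561.3409 kJ, spontaneous


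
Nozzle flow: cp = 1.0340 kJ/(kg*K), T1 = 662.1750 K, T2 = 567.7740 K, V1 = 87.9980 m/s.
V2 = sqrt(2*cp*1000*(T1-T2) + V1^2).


dT = 94.4010 K
2*cp*1000*dT = 195221.2680
V1^2 = 7743.6480
V2 = sqrt(202964.9160) = 450.5163 m/s

450.5163 m/s


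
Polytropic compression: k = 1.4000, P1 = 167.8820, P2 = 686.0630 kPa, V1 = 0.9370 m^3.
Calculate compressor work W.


(k-1)/k = 0.2857
(P2/P1)^exp = 1.4951
W = 3.5000 * 167.8820 * 0.9370 * (1.4951 - 1) = 272.5943 kJ

272.5943 kJ


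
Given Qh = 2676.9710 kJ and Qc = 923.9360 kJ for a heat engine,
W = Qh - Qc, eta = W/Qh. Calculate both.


W = 2676.9710 - 923.9360 = 1753.0350 kJ
eta = 1753.0350 / 2676.9710 = 0.6549 = 65.4858%

W = 1753.0350 kJ, eta = 65.4858%


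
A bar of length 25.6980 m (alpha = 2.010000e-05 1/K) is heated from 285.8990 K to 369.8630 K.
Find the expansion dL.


dT = 83.9640 K
dL = 2.010000e-05 * 25.6980 * 83.9640 = 0.043370 m
L_final = 25.741370 m

dL = 0.043370 m


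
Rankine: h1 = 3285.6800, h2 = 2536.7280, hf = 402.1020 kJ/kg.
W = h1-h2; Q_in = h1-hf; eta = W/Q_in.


W = 748.9520 kJ/kg
Q_in = 2883.5780 kJ/kg
eta = 0.2597 = 25.9730%

eta = 25.9730%


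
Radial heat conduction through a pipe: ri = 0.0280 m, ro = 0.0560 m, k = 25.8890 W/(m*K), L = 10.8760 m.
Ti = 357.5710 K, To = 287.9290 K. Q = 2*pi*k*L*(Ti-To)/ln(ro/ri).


dT = 69.6420 K
ln(ro/ri) = 0.6931
Q = 2*pi*25.8890*10.8760*69.6420 / 0.6931 = 177750.2076 W

177750.2076 W


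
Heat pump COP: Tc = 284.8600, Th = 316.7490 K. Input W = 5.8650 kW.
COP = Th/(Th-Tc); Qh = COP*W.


COP = 316.7490 / 31.8890 = 9.9329
Qh = 9.9329 * 5.8650 = 58.2562 kW

COP = 9.9329, Qh = 58.2562 kW


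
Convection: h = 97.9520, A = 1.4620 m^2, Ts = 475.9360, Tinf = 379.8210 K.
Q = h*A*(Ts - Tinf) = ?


dT = 96.1150 K
Q = 97.9520 * 1.4620 * 96.1150 = 13764.2278 W

13764.2278 W


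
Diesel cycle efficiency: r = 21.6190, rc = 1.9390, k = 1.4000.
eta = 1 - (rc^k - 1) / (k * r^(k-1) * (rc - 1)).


r^(k-1) = 3.4193
rc^k = 2.5270
eta = 0.6603 = 66.0283%

66.0283%


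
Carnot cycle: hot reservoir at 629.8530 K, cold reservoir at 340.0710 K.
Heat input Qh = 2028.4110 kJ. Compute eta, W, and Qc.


eta = 1 - 340.0710/629.8530 = 0.4601
W = 0.4601 * 2028.4110 = 933.2289 kJ
Qc = 2028.4110 - 933.2289 = 1095.1821 kJ

eta = 46.0079%, W = 933.2289 kJ, Qc = 1095.1821 kJ


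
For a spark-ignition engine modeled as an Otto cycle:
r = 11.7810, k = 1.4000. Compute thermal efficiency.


r^(k-1) = 2.6821
eta = 1 - 1/2.6821 = 0.6272 = 62.7156%

62.7156%


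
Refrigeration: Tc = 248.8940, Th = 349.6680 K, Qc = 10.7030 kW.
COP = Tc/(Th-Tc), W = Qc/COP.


COP = 248.8940 / 100.7740 = 2.4698
W = 10.7030 / 2.4698 = 4.3335 kW

COP = 2.4698, W = 4.3335 kW


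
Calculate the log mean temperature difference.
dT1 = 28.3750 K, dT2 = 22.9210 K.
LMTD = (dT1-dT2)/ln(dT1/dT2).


dT1/dT2 = 1.2379
ln(dT1/dT2) = 0.2135
LMTD = 5.4540 / 0.2135 = 25.5511 K

25.5511 K


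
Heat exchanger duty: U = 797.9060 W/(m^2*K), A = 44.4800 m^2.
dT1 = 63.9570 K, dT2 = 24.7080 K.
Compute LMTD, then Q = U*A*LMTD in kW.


LMTD = 41.2677 K
Q = 797.9060 * 44.4800 * 41.2677 = 1464624.4283 W = 1464.6244 kW

1464.6244 kW


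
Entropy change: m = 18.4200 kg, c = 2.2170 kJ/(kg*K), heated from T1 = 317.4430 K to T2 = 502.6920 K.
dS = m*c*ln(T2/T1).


T2/T1 = 1.5836
ln(T2/T1) = 0.4597
dS = 18.4200 * 2.2170 * 0.4597 = 18.7720 kJ/K

18.7720 kJ/K


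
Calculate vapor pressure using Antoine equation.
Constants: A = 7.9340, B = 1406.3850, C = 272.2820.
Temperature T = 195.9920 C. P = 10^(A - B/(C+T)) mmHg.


C+T = 468.2740
B/(C+T) = 3.0033
log10(P) = 7.9340 - 3.0033 = 4.9307
P = 10^4.9307 = 85243.6840 mmHg

85243.6840 mmHg


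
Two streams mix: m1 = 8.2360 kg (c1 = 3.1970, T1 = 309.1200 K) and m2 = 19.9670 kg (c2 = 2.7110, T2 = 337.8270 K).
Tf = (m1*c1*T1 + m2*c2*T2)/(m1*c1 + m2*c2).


num = 26426.0386
den = 80.4610
Tf = 328.4328 K

328.4328 K


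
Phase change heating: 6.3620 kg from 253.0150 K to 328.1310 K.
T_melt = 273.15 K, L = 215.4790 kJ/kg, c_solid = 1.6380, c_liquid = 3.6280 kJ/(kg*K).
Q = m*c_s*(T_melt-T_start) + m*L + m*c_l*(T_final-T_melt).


Q1 (sensible, solid) = 6.3620 * 1.6380 * 20.1350 = 209.8259 kJ
Q2 (latent) = 6.3620 * 215.4790 = 1370.8774 kJ
Q3 (sensible, liquid) = 6.3620 * 3.6280 * 54.9810 = 1269.0349 kJ
Q_total = 2849.7383 kJ

2849.7383 kJ


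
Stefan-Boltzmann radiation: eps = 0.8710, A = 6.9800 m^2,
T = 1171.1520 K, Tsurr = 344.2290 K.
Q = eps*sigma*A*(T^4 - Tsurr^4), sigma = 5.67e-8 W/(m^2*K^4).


T^4 = 1.8813e+12
Tsurr^4 = 1.4041e+10
Q = 0.8710 * 5.67e-8 * 6.9800 * 1.8672e+12 = 643659.5603 W

643659.5603 W


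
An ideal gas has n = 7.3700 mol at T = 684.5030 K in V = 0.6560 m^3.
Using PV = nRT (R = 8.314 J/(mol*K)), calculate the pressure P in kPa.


P = nRT/V = 7.3700 * 8.314 * 684.5030 / 0.6560
= 41942.3600 / 0.6560 = 63936.5244 Pa = 63.9365 kPa

63.9365 kPa


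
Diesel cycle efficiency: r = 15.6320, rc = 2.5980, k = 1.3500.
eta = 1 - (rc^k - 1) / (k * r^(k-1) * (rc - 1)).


r^(k-1) = 2.6176
rc^k = 3.6288
eta = 0.5345 = 53.4476%

53.4476%


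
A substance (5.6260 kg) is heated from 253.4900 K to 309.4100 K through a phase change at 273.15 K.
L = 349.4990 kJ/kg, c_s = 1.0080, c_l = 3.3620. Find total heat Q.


Q1 (sensible, solid) = 5.6260 * 1.0080 * 19.6600 = 111.4920 kJ
Q2 (latent) = 5.6260 * 349.4990 = 1966.2814 kJ
Q3 (sensible, liquid) = 5.6260 * 3.3620 * 36.2600 = 685.8438 kJ
Q_total = 2763.6172 kJ

2763.6172 kJ


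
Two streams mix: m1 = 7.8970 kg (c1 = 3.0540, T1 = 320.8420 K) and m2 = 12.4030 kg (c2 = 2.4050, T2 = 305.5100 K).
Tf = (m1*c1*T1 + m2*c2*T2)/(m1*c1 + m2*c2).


num = 16851.0105
den = 53.9467
Tf = 312.3643 K

312.3643 K


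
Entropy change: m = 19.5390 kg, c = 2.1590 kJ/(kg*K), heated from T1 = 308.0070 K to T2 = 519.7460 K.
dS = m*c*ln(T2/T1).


T2/T1 = 1.6874
ln(T2/T1) = 0.5232
dS = 19.5390 * 2.1590 * 0.5232 = 22.0718 kJ/K

22.0718 kJ/K


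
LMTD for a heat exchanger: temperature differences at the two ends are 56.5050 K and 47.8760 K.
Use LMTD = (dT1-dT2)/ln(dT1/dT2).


dT1/dT2 = 1.1802
ln(dT1/dT2) = 0.1657
LMTD = 8.6290 / 0.1657 = 52.0714 K

52.0714 K


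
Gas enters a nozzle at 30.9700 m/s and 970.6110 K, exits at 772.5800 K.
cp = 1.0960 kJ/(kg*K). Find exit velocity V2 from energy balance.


dT = 198.0310 K
2*cp*1000*dT = 434083.9520
V1^2 = 959.1409
V2 = sqrt(435043.0929) = 659.5780 m/s

659.5780 m/s


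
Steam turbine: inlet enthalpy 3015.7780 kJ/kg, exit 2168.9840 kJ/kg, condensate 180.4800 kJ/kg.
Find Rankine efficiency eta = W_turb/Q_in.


W = 846.7940 kJ/kg
Q_in = 2835.2980 kJ/kg
eta = 0.2987 = 29.8661%

eta = 29.8661%


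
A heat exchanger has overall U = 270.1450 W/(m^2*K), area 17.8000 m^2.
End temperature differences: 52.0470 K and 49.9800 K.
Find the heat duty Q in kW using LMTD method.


LMTD = 51.0065 K
Q = 270.1450 * 17.8000 * 51.0065 = 245268.9824 W = 245.2690 kW

245.2690 kW


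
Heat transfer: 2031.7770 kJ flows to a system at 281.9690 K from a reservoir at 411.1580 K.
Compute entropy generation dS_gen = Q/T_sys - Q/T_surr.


dS_sys = 2031.7770/281.9690 = 7.2057 kJ/K
dS_surr = -2031.7770/411.1580 = -4.9416 kJ/K
dS_gen = 7.2057 - 4.9416 = 2.2641 kJ/K (irreversible)

dS_gen = 2.2641 kJ/K, irreversible


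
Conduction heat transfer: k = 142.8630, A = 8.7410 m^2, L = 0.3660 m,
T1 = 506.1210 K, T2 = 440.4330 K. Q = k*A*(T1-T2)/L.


dT = 65.6880 K
Q = 142.8630 * 8.7410 * 65.6880 / 0.3660 = 224122.6969 W

224122.6969 W


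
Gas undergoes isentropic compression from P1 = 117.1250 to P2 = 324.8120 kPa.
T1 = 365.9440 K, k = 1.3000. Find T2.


(k-1)/k = 0.2308
(P2/P1)^exp = 1.2654
T2 = 365.9440 * 1.2654 = 463.0644 K

463.0644 K


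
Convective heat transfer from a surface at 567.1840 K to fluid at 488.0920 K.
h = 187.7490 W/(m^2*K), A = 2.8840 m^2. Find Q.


dT = 79.0920 K
Q = 187.7490 * 2.8840 * 79.0920 = 42825.7962 W

42825.7962 W


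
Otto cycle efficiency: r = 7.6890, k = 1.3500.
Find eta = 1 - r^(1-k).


r^(k-1) = 2.0420
eta = 1 - 1/2.0420 = 0.5103 = 51.0283%

51.0283%


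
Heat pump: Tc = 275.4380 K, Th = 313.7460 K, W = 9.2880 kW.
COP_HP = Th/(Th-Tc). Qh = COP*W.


COP = 313.7460 / 38.3080 = 8.1901
Qh = 8.1901 * 9.2880 = 76.0696 kW

COP = 8.1901, Qh = 76.0696 kW


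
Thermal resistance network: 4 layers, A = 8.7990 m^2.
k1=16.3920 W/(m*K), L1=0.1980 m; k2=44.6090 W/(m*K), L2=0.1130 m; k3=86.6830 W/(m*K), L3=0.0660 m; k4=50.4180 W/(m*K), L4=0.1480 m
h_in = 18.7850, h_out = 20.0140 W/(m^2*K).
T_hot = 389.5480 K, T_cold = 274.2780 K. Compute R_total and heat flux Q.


R_conv_in = 1/(18.7850*8.7990) = 0.0061
R_1 = 0.1980/(16.3920*8.7990) = 0.0014
R_2 = 0.1130/(44.6090*8.7990) = 0.0003
R_3 = 0.0660/(86.6830*8.7990) = 8.6532e-05
R_4 = 0.1480/(50.4180*8.7990) = 0.0003
R_conv_out = 1/(20.0140*8.7990) = 0.0057
R_total = 0.0138 K/W
Q = 115.2700 / 0.0138 = 8347.2735 W

R_total = 0.0138 K/W, Q = 8347.2735 W


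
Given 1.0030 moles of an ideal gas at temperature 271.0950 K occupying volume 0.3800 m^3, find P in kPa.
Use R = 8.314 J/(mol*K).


P = nRT/V = 1.0030 * 8.314 * 271.0950 / 0.3800
= 2260.6455 / 0.3800 = 5949.0671 Pa = 5.9491 kPa

5.9491 kPa


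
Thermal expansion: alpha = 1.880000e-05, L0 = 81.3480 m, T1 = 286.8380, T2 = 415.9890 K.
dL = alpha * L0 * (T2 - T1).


dT = 129.1510 K
dL = 1.880000e-05 * 81.3480 * 129.1510 = 0.197516 m
L_final = 81.545516 m

dL = 0.197516 m


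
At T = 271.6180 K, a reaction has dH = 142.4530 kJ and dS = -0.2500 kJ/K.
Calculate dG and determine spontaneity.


T*dS = 271.6180 * -0.2500 = -67.9045 kJ
dG = 142.4530 + 67.9045 = 210.3575 kJ (non-spontaneous)

dG = 210.3575 kJ, non-spontaneous


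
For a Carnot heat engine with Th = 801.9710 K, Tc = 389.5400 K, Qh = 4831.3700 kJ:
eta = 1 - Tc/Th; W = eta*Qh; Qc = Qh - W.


eta = 1 - 389.5400/801.9710 = 0.5143
W = 0.5143 * 4831.3700 = 2484.6369 kJ
Qc = 4831.3700 - 2484.6369 = 2346.7331 kJ

eta = 51.4272%, W = 2484.6369 kJ, Qc = 2346.7331 kJ


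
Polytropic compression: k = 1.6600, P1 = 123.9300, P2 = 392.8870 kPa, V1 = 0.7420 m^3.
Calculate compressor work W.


(k-1)/k = 0.3976
(P2/P1)^exp = 1.5821
W = 2.5152 * 123.9300 * 0.7420 * (1.5821 - 1) = 134.6260 kJ

134.6260 kJ


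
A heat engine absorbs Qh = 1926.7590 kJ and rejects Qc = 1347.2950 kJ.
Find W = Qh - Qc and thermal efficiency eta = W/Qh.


W = 1926.7590 - 1347.2950 = 579.4640 kJ
eta = 579.4640 / 1926.7590 = 0.3007 = 30.0745%

W = 579.4640 kJ, eta = 30.0745%


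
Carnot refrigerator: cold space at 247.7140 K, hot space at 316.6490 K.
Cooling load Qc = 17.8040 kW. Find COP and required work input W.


COP = 247.7140 / 68.9350 = 3.5934
W = 17.8040 / 3.5934 = 4.9546 kW

COP = 3.5934, W = 4.9546 kW


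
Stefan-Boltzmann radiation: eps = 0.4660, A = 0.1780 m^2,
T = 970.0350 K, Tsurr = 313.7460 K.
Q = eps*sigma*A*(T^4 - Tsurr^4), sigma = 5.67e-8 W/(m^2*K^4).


T^4 = 8.8542e+11
Tsurr^4 = 9.6898e+09
Q = 0.4660 * 5.67e-8 * 0.1780 * 8.7573e+11 = 4118.6949 W

4118.6949 W


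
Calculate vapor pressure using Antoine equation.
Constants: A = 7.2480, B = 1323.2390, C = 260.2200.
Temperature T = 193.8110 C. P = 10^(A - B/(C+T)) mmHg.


C+T = 454.0310
B/(C+T) = 2.9144
log10(P) = 7.2480 - 2.9144 = 4.3336
P = 10^4.3336 = 21556.3712 mmHg

21556.3712 mmHg


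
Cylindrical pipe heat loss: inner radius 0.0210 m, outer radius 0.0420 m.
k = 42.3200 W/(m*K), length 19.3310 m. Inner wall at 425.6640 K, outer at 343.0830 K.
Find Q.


dT = 82.5810 K
ln(ro/ri) = 0.6931
Q = 2*pi*42.3200*19.3310*82.5810 / 0.6931 = 612399.0732 W

612399.0732 W


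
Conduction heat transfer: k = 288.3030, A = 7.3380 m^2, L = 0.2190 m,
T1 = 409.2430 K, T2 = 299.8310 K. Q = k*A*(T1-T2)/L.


dT = 109.4120 K
Q = 288.3030 * 7.3380 * 109.4120 / 0.2190 = 1056933.6160 W

1056933.6160 W


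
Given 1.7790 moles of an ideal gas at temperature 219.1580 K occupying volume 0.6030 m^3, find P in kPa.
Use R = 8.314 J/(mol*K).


P = nRT/V = 1.7790 * 8.314 * 219.1580 / 0.6030
= 3241.4796 / 0.6030 = 5375.5881 Pa = 5.3756 kPa

5.3756 kPa


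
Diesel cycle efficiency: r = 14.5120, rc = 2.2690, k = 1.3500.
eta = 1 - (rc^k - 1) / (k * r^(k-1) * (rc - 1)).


r^(k-1) = 2.5504
rc^k = 3.0226
eta = 0.5371 = 53.7082%

53.7082%


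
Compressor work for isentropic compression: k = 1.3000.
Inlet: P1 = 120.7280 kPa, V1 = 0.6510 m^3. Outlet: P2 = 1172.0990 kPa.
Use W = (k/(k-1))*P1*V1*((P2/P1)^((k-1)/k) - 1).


(k-1)/k = 0.2308
(P2/P1)^exp = 1.6897
W = 4.3333 * 120.7280 * 0.6510 * (1.6897 - 1) = 234.8880 kJ

234.8880 kJ


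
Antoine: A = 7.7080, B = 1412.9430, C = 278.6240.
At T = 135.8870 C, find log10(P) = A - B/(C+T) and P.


C+T = 414.5110
B/(C+T) = 3.4087
log10(P) = 7.7080 - 3.4087 = 4.2993
P = 10^4.2993 = 19920.5607 mmHg

19920.5607 mmHg


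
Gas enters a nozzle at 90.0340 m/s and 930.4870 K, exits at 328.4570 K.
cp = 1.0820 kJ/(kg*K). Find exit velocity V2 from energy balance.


dT = 602.0300 K
2*cp*1000*dT = 1302792.9200
V1^2 = 8106.1212
V2 = sqrt(1310899.0412) = 1144.9450 m/s

1144.9450 m/s


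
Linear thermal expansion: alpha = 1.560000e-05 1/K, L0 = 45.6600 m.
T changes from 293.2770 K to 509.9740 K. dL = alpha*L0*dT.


dT = 216.6970 K
dL = 1.560000e-05 * 45.6600 * 216.6970 = 0.154352 m
L_final = 45.814352 m

dL = 0.154352 m


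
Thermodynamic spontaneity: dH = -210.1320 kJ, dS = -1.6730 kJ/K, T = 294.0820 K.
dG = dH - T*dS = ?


T*dS = 294.0820 * -1.6730 = -491.9992 kJ
dG = -210.1320 + 491.9992 = 281.8672 kJ (non-spontaneous)

dG = 281.8672 kJ, non-spontaneous


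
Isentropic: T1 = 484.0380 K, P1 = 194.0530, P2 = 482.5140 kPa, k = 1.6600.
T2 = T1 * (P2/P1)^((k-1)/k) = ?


(k-1)/k = 0.3976
(P2/P1)^exp = 1.4364
T2 = 484.0380 * 1.4364 = 695.2837 K

695.2837 K


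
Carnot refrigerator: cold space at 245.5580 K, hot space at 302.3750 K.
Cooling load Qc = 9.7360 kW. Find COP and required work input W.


COP = 245.5580 / 56.8170 = 4.3219
W = 9.7360 / 4.3219 = 2.2527 kW

COP = 4.3219, W = 2.2527 kW


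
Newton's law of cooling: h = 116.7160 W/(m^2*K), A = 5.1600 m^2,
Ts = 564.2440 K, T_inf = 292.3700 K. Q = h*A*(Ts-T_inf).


dT = 271.8740 K
Q = 116.7160 * 5.1600 * 271.8740 = 163737.3562 W

163737.3562 W


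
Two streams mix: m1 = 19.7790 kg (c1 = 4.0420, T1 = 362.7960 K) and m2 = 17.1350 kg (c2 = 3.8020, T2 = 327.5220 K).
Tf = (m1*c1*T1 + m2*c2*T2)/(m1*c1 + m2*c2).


num = 50341.5137
den = 145.0940
Tf = 346.9580 K

346.9580 K


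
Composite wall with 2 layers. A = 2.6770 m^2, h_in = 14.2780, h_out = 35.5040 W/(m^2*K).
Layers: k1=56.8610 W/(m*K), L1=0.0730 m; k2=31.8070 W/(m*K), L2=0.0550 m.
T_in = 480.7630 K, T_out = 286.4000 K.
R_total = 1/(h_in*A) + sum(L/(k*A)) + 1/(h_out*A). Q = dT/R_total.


R_conv_in = 1/(14.2780*2.6770) = 0.0262
R_1 = 0.0730/(56.8610*2.6770) = 0.0005
R_2 = 0.0550/(31.8070*2.6770) = 0.0006
R_conv_out = 1/(35.5040*2.6770) = 0.0105
R_total = 0.0378 K/W
Q = 194.3630 / 0.0378 = 5140.5538 W

R_total = 0.0378 K/W, Q = 5140.5538 W


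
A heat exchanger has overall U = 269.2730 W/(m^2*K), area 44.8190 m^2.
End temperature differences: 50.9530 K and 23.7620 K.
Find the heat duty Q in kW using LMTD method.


LMTD = 35.6456 K
Q = 269.2730 * 44.8190 * 35.6456 = 430190.0613 W = 430.1901 kW

430.1901 kW


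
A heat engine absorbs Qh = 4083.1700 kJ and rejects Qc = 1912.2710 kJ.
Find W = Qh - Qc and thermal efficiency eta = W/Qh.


W = 4083.1700 - 1912.2710 = 2170.8990 kJ
eta = 2170.8990 / 4083.1700 = 0.5317 = 53.1670%

W = 2170.8990 kJ, eta = 53.1670%


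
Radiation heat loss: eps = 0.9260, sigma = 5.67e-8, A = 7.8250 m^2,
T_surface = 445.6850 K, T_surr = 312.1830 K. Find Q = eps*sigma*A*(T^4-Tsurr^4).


T^4 = 3.9456e+10
Tsurr^4 = 9.4981e+09
Q = 0.9260 * 5.67e-8 * 7.8250 * 2.9958e+10 = 12308.0253 W

12308.0253 W


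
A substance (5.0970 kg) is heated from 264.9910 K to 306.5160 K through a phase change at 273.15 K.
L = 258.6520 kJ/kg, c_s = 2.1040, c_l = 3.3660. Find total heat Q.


Q1 (sensible, solid) = 5.0970 * 2.1040 * 8.1590 = 87.4978 kJ
Q2 (latent) = 5.0970 * 258.6520 = 1318.3492 kJ
Q3 (sensible, liquid) = 5.0970 * 3.3660 * 33.3660 = 572.4438 kJ
Q_total = 1978.2909 kJ

1978.2909 kJ


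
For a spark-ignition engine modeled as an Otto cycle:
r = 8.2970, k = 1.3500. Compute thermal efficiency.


r^(k-1) = 2.0971
eta = 1 - 1/2.0971 = 0.5232 = 52.3155%

52.3155%


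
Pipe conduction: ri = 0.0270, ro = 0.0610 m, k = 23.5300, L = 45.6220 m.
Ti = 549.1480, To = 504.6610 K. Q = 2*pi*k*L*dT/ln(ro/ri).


dT = 44.4870 K
ln(ro/ri) = 0.8150
Q = 2*pi*23.5300*45.6220*44.4870 / 0.8150 = 368156.0247 W

368156.0247 W


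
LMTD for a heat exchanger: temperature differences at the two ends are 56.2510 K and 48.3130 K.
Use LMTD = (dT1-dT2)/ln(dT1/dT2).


dT1/dT2 = 1.1643
ln(dT1/dT2) = 0.1521
LMTD = 7.9380 / 0.1521 = 52.1814 K

52.1814 K


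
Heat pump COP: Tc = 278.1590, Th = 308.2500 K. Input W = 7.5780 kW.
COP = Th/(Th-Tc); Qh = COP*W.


COP = 308.2500 / 30.0910 = 10.2439
Qh = 10.2439 * 7.5780 = 77.6285 kW

COP = 10.2439, Qh = 77.6285 kW


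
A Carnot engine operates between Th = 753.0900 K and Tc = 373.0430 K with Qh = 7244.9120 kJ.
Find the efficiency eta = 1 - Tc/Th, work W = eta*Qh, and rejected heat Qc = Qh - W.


eta = 1 - 373.0430/753.0900 = 0.5047
W = 0.5047 * 7244.9120 = 3656.1461 kJ
Qc = 7244.9120 - 3656.1461 = 3588.7659 kJ

eta = 50.4650%, W = 3656.1461 kJ, Qc = 3588.7659 kJ


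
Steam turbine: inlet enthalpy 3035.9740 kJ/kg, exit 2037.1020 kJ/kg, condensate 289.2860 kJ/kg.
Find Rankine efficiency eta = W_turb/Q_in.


W = 998.8720 kJ/kg
Q_in = 2746.6880 kJ/kg
eta = 0.3637 = 36.3664%

eta = 36.3664%


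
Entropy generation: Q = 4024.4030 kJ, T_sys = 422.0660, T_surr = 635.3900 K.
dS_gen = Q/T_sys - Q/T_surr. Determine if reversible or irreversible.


dS_sys = 4024.4030/422.0660 = 9.5350 kJ/K
dS_surr = -4024.4030/635.3900 = -6.3338 kJ/K
dS_gen = 9.5350 - 6.3338 = 3.2013 kJ/K (irreversible)

dS_gen = 3.2013 kJ/K, irreversible


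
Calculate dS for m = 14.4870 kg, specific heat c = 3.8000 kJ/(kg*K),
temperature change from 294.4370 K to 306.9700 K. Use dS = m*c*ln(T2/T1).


T2/T1 = 1.0426
ln(T2/T1) = 0.0417
dS = 14.4870 * 3.8000 * 0.0417 = 2.2948 kJ/K

2.2948 kJ/K


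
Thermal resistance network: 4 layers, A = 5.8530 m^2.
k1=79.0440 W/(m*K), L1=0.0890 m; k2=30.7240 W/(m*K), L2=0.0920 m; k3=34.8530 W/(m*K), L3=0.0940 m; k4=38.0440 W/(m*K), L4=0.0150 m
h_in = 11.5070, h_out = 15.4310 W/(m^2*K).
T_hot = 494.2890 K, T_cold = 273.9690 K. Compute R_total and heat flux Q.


R_conv_in = 1/(11.5070*5.8530) = 0.0148
R_1 = 0.0890/(79.0440*5.8530) = 0.0002
R_2 = 0.0920/(30.7240*5.8530) = 0.0005
R_3 = 0.0940/(34.8530*5.8530) = 0.0005
R_4 = 0.0150/(38.0440*5.8530) = 6.7364e-05
R_conv_out = 1/(15.4310*5.8530) = 0.0111
R_total = 0.0272 K/W
Q = 220.3200 / 0.0272 = 8114.3571 W

R_total = 0.0272 K/W, Q = 8114.3571 W


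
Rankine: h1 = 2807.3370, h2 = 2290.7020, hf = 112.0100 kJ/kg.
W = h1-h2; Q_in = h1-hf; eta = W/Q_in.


W = 516.6350 kJ/kg
Q_in = 2695.3270 kJ/kg
eta = 0.1917 = 19.1678%

eta = 19.1678%


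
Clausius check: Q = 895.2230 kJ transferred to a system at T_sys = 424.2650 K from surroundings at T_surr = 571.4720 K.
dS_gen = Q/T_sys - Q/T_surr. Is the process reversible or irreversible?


dS_sys = 895.2230/424.2650 = 2.1101 kJ/K
dS_surr = -895.2230/571.4720 = -1.5665 kJ/K
dS_gen = 2.1101 - 1.5665 = 0.5435 kJ/K (irreversible)

dS_gen = 0.5435 kJ/K, irreversible


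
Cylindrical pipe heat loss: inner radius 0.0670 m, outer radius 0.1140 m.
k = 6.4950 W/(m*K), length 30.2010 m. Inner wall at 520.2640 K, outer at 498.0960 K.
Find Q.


dT = 22.1680 K
ln(ro/ri) = 0.5315
Q = 2*pi*6.4950*30.2010*22.1680 / 0.5315 = 51404.2264 W

51404.2264 W


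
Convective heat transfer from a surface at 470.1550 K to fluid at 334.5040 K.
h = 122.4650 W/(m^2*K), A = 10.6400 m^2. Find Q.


dT = 135.6510 K
Q = 122.4650 * 10.6400 * 135.6510 = 176756.9970 W

176756.9970 W


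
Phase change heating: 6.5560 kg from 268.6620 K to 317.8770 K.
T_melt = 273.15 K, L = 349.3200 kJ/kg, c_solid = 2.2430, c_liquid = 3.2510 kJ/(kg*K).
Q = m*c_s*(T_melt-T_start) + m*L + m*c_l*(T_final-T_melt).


Q1 (sensible, solid) = 6.5560 * 2.2430 * 4.4880 = 65.9965 kJ
Q2 (latent) = 6.5560 * 349.3200 = 2290.1419 kJ
Q3 (sensible, liquid) = 6.5560 * 3.2510 * 44.7270 = 953.2914 kJ
Q_total = 3309.4299 kJ

3309.4299 kJ


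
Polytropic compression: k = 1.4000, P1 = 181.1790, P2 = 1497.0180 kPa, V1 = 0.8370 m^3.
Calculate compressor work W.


(k-1)/k = 0.2857
(P2/P1)^exp = 1.8282
W = 3.5000 * 181.1790 * 0.8370 * (1.8282 - 1) = 439.6018 kJ

439.6018 kJ


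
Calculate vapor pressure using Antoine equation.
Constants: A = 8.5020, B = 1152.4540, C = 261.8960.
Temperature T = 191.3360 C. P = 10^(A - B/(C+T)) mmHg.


C+T = 453.2320
B/(C+T) = 2.5427
log10(P) = 8.5020 - 2.5427 = 5.9593
P = 10^5.9593 = 910444.9267 mmHg

910444.9267 mmHg


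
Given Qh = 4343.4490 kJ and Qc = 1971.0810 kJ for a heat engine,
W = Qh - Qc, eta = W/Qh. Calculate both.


W = 4343.4490 - 1971.0810 = 2372.3680 kJ
eta = 2372.3680 / 4343.4490 = 0.5462 = 54.6195%

W = 2372.3680 kJ, eta = 54.6195%


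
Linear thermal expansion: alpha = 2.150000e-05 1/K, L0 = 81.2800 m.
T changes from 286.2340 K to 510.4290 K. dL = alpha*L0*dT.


dT = 224.1950 K
dL = 2.150000e-05 * 81.2800 * 224.1950 = 0.391785 m
L_final = 81.671785 m

dL = 0.391785 m


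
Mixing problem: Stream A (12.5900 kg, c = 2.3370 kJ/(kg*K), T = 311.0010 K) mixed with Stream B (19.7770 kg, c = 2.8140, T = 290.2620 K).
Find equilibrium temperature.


num = 25304.3291
den = 85.0753
Tf = 297.4345 K

297.4345 K


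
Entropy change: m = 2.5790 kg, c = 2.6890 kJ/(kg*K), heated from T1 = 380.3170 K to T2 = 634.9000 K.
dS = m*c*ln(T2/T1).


T2/T1 = 1.6694
ln(T2/T1) = 0.5125
dS = 2.5790 * 2.6890 * 0.5125 = 3.5539 kJ/K

3.5539 kJ/K


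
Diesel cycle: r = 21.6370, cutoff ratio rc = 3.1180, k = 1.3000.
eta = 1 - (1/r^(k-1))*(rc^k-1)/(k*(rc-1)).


r^(k-1) = 2.5151
rc^k = 4.3857
eta = 0.5111 = 51.1100%

51.1100%


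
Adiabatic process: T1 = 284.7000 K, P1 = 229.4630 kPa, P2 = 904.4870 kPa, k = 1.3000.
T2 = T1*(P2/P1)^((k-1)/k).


(k-1)/k = 0.2308
(P2/P1)^exp = 1.3724
T2 = 284.7000 * 1.3724 = 390.7098 K

390.7098 K


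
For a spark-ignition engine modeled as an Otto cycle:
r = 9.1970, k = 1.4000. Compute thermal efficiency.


r^(k-1) = 2.4292
eta = 1 - 1/2.4292 = 0.5883 = 58.8337%

58.8337%


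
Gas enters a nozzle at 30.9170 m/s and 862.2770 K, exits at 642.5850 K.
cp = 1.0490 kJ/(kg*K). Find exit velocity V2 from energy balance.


dT = 219.6920 K
2*cp*1000*dT = 460913.8160
V1^2 = 955.8609
V2 = sqrt(461869.6769) = 679.6099 m/s

679.6099 m/s


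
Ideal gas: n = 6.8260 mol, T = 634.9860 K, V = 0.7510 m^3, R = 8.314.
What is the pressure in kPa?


P = nRT/V = 6.8260 * 8.314 * 634.9860 / 0.7510
= 36036.3216 / 0.7510 = 47984.4496 Pa = 47.9844 kPa

47.9844 kPa


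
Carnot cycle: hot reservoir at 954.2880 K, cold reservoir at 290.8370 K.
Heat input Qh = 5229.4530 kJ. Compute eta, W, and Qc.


eta = 1 - 290.8370/954.2880 = 0.6952
W = 0.6952 * 5229.4530 = 3635.6800 kJ
Qc = 5229.4530 - 3635.6800 = 1593.7730 kJ

eta = 69.5231%, W = 3635.6800 kJ, Qc = 1593.7730 kJ


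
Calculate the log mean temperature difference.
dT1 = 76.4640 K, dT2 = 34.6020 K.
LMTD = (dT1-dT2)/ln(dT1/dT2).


dT1/dT2 = 2.2098
ln(dT1/dT2) = 0.7929
LMTD = 41.8620 / 0.7929 = 52.7955 K

52.7955 K


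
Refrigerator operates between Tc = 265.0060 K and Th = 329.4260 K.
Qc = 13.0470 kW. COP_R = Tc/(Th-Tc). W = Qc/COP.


COP = 265.0060 / 64.4200 = 4.1137
W = 13.0470 / 4.1137 = 3.1716 kW

COP = 4.1137, W = 3.1716 kW


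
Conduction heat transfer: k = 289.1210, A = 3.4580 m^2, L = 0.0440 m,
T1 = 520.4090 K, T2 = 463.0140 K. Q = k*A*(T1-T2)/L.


dT = 57.3950 K
Q = 289.1210 * 3.4580 * 57.3950 / 0.0440 = 1304145.3884 W

1304145.3884 W


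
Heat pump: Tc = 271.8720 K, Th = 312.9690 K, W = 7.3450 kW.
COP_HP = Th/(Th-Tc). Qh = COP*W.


COP = 312.9690 / 41.0970 = 7.6154
Qh = 7.6154 * 7.3450 = 55.9349 kW

COP = 7.6154, Qh = 55.9349 kW
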